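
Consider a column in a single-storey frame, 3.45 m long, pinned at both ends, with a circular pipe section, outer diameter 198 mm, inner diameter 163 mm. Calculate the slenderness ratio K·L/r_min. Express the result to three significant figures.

λ ≈ 53.8

d_o = 198 mm, d_i = 163 mm
I = π(d_o⁴ − d_i⁴)/64 = π(198⁴ − 163.0⁴)/64 = 4.079×10^7 mm⁴
A = 9.924×10^3 mm²;  r_min = √(I/A) = √(4.079×10^7/9.924×10^3) = 64.12 mm
L_e = K·L = 1 × 3.45 m = 3.450 m = 3450.0 mm
λ = L_e / r_min = 3450.0 / 64.12 = 53.8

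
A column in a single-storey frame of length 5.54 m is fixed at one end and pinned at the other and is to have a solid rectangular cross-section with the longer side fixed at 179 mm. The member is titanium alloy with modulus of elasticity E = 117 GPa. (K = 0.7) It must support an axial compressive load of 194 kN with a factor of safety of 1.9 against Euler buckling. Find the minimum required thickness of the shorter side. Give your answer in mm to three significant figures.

b ≈ 68.5 mm

Required P_cr = n·P = 1.9 × 194 = 368.6 kN
L_e = K·L = 0.7 × 5.54 = 3.878 m
Required I = P_cr·L_e²/(π²E) = 3.686×10^5 × 3.878² / (π² × 1.17×10^11) = 4.800×10^-6 m⁴
I_req = 4.800×10^6 mm⁴
Rectangle, weak axis: I_min = h·b³/12 with h = 179 mm fixed  ⇒  b = (12I/h)^(1/3) = 68.5 mm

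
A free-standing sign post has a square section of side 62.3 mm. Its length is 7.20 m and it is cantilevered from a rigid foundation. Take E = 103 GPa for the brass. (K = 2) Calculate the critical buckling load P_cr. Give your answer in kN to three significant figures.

I = a⁴/12 = 62.3⁴/12 = 1.255×10^6 mm⁴
I = 1.255×10^6 mm⁴ = 1.255×10^-6 m⁴
Effective length L_e = K·L = 2 × 7.20 = 14.40 m
P_cr = π²EI / L_e² = π² × 103×10⁹ × 1.255×10^-6 / 14.40² = 6.154×10^3 N

P_cr ≈ 6.15 kN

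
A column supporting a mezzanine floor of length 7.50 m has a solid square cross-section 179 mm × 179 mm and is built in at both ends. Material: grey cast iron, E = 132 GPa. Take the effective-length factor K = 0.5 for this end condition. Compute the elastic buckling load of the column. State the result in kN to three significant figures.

P_cr ≈ 7930 kN

I = a⁴/12 = 179⁴/12 = 8.555×10^7 mm⁴
I = 8.555×10^7 mm⁴ = 8.555×10^-5 m⁴
Effective length L_e = K·L = 0.5 × 7.50 = 3.750 m
P_cr = π²EI / L_e² = π² × 132×10⁹ × 8.555×10^-5 / 3.750² = 7.926×10^6 N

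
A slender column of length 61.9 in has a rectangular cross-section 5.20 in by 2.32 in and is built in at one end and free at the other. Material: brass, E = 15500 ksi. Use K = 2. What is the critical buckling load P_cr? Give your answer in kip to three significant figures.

Buckling occurs about the weak axis: I_min = h·b³/12 with b = 2.32 in (the shorter side).
I_min = 5.20×2.32³/12 = 5.411 in⁴
Effective length L_e = K·L = 2 × 61.9 = 123.8 in
P_cr = π²EI / L_e² = π² × 15500×10³ × 5.411 / 123.8² = 5.401×10^4 lb

P_cr ≈ 54.0 kip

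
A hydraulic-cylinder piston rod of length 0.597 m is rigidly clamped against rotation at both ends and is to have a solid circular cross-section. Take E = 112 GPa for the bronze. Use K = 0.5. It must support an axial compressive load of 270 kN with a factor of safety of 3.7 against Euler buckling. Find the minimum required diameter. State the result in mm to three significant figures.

d ≈ 35.8 mm

Required P_cr = n·P = 3.7 × 270 = 999.0 kN
L_e = K·L = 0.5 × 0.597 = 0.2985 m
Required I = P_cr·L_e²/(π²E) = 9.990×10^5 × 0.2985² / (π² × 1.12×10^11) = 8.053×10^-8 m⁴
I_req = 8.053×10^4 mm⁴
Solid circle: I = πd⁴/64  ⇒  d = (64I/π)^(1/4) = (64×8.053×10^4/π)^(1/4) = 35.8 mm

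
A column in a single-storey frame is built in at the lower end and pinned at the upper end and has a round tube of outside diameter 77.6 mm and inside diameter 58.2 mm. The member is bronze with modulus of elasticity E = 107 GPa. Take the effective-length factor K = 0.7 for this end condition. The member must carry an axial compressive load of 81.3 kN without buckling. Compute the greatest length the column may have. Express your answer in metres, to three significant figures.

d_o = 77.6 mm, d_i = 58.2 mm
I = π(d_o⁴ − d_i⁴)/64 = π(77.6⁴ − 58.20⁴)/64 = 1.217×10^6 mm⁴
I = 1.217×10^-6 m⁴
At the buckling limit P_cr = P = 8.130×10^4 N
From P_cr = π²EI/(K·L)²:  L = (1/K)·√(π²EI/P_cr) = (1/0.7)·√(π²×1.07×10^11×1.217×10^-6/8.130×10^4)
L = 5.68 m

L_max ≈ 5.68 m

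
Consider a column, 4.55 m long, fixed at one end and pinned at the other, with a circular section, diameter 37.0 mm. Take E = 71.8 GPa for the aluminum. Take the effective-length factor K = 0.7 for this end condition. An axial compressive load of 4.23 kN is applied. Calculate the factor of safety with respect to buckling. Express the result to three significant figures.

n ≈ 1.52

I = πd⁴/64 = π×37.0⁴/64 = 9.200×10^4 mm⁴
I = 9.200×10^4 mm⁴ = 9.200×10^-8 m⁴
Effective length L_e = K·L = 0.7 × 4.55 = 3.185 m
P_cr = π²EI / L_e² = π² × 71.8×10⁹ × 9.200×10^-8 / 3.185² = 6.427×10^3 N
Factor of safety n = P_cr / P = 6.4266 / 4.23 = 1.52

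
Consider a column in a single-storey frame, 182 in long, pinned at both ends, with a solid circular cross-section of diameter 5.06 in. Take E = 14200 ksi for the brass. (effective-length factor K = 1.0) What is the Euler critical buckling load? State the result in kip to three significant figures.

P_cr ≈ 136 kip

I = πd⁴/64 = π×5.06⁴/64 = 32.18 in⁴
Effective length L_e = K·L = 1 × 182 = 182.0 in
P_cr = π²EI / L_e² = π² × 14200×10³ × 32.18 / 182.0² = 1.361×10^5 lb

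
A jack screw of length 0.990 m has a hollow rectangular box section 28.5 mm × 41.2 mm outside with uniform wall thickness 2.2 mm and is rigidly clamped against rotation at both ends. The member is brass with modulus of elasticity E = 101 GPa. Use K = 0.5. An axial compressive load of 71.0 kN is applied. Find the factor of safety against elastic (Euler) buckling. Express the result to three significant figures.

Inner dimensions: h_i = 41.2 − 2×2.2 = 36.80 mm, b_i = 28.5 − 2×2.2 = 24.10 mm
Weak-axis I_min = (h_o·b_o³ − h_i·b_i³)/12 with b_o = 28.5, b_i = 24.10 mm (shorter outer/inner sides).
I_min = (41.2×28.5³ − 36.80×24.10³)/12 = 3.655×10^4 mm⁴
I = 3.655×10^4 mm⁴ = 3.655×10^-8 m⁴
Effective length L_e = K·L = 0.5 × 0.990 = 0.4950 m
P_cr = π²EI / L_e² = π² × 101×10⁹ × 3.655×10^-8 / 0.4950² = 1.487×10^5 N
Factor of safety n = P_cr / P = 148.71 / 71.0 = 2.09

n ≈ 2.09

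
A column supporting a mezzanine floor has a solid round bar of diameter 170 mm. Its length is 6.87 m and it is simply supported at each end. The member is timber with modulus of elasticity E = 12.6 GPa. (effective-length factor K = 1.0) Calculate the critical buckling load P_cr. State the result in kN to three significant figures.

P_cr ≈ 108 kN

I = πd⁴/64 = π×170⁴/64 = 4.100×10^7 mm⁴
I = 4.100×10^7 mm⁴ = 4.100×10^-5 m⁴
Effective length L_e = K·L = 1 × 6.87 = 6.870 m
P_cr = π²EI / L_e² = π² × 12.6×10⁹ × 4.100×10^-5 / 6.870² = 1.080×10^5 N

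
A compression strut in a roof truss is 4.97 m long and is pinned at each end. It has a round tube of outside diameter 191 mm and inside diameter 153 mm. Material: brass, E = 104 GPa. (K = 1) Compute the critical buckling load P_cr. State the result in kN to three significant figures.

P_cr ≈ 1600 kN

d_o = 191 mm, d_i = 153 mm
I = π(d_o⁴ − d_i⁴)/64 = π(191⁴ − 153.0⁴)/64 = 3.843×10^7 mm⁴
I = 3.843×10^7 mm⁴ = 3.843×10^-5 m⁴
Effective length L_e = K·L = 1 × 4.97 = 4.970 m
P_cr = π²EI / L_e² = π² × 104×10⁹ × 3.843×10^-5 / 4.970² = 1.597×10^6 N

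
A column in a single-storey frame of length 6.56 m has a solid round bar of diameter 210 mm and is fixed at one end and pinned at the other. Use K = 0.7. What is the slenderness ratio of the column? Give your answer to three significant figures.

I = πd⁴/64 = π×210⁴/64 = 9.547×10^7 mm⁴
A = 3.464×10^4 mm²;  r_min = √(I/A) = √(9.547×10^7/3.464×10^4) = 52.50 mm
L_e = K·L = 0.7 × 6.56 m = 4.592 m = 4592.0 mm
λ = L_e / r_min = 4592.0 / 52.50 = 87.5

λ ≈ 87.5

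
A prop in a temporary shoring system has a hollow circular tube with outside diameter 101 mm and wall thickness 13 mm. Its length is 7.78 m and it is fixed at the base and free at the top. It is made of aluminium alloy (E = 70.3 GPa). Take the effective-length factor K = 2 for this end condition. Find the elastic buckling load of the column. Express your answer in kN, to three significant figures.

Inner diameter d_i = 101 − 2×13 = 75.00 mm
I = π(d_o⁴ − d_i⁴)/64 = π(101⁴ − 75.00⁴)/64 = 3.555×10^6 mm⁴
I = 3.555×10^6 mm⁴ = 3.555×10^-6 m⁴
Effective length L_e = K·L = 2 × 7.78 = 15.56 m
P_cr = π²EI / L_e² = π² × 70.3×10⁹ × 3.555×10^-6 / 15.56² = 1.019×10^4 N

P_cr ≈ 10.2 kN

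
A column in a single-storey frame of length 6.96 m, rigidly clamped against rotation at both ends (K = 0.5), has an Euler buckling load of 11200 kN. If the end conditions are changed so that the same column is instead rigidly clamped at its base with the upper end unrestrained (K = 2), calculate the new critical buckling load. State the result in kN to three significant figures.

P_cr ∝ 1/K², so P_cr,new = P_cr,old × (K_old/K_new)² = 11200 × (0.5/2)²
= 11200 × 0.06250 = 700 kN

P_cr ≈ 700 kN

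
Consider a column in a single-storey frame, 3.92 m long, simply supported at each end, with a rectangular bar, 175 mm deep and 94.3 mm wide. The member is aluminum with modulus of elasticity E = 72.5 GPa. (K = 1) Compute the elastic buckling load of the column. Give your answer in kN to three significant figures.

Buckling occurs about the weak axis: I_min = h·b³/12 with b = 94.3 mm (the shorter side).
I_min = 175×94.3³/12 = 1.223×10^7 mm⁴
I = 1.223×10^7 mm⁴ = 1.223×10^-5 m⁴
Effective length L_e = K·L = 1 × 3.92 = 3.920 m
P_cr = π²EI / L_e² = π² × 72.5×10⁹ × 1.223×10^-5 / 3.920² = 5.695×10^5 N

P_cr ≈ 569 kN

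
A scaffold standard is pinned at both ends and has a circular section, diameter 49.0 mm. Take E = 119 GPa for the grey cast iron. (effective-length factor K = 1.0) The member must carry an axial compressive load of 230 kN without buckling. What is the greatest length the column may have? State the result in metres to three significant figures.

L_max ≈ 1.20 m

I = πd⁴/64 = π×49.0⁴/64 = 2.830×10^5 mm⁴
I = 2.830×10^-7 m⁴
At the buckling limit P_cr = P = 2.300×10^5 N
From P_cr = π²EI/(K·L)²:  L = (1/K)·√(π²EI/P_cr) = (1/1)·√(π²×1.19×10^11×2.830×10^-7/2.300×10^5)
L = 1.20 m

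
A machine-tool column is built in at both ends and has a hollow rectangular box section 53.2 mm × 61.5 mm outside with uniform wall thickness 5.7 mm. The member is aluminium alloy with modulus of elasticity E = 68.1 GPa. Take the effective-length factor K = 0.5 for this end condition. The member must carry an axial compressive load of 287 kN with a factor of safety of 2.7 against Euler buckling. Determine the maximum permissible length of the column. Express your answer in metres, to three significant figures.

Inner dimensions: h_i = 61.5 − 2×5.7 = 50.10 mm, b_i = 53.2 − 2×5.7 = 41.80 mm
Weak-axis I_min = (h_o·b_o³ − h_i·b_i³)/12 with b_o = 53.2, b_i = 41.80 mm (shorter outer/inner sides).
I_min = (61.5×53.2³ − 50.10×41.80³)/12 = 4.667×10^5 mm⁴
I = 4.667×10^-7 m⁴
Required critical load P_cr = n·P = 2.7 × 287 = 774.9 kN = 7.749×10^5 N
From P_cr = π²EI/(K·L)²:  L = (1/K)·√(π²EI/P_cr) = (1/0.5)·√(π²×6.81×10^10×4.667×10^-7/7.749×10^5)
L = 1.27 m

L_max ≈ 1.27 m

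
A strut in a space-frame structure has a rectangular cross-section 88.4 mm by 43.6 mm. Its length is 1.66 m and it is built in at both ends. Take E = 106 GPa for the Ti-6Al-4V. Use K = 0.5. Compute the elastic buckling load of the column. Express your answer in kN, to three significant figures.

Buckling occurs about the weak axis: I_min = h·b³/12 with b = 43.6 mm (the shorter side).
I_min = 88.4×43.6³/12 = 6.106×10^5 mm⁴
I = 6.106×10^5 mm⁴ = 6.106×10^-7 m⁴
Effective length L_e = K·L = 0.5 × 1.66 = 0.8300 m
P_cr = π²EI / L_e² = π² × 106×10⁹ × 6.106×10^-7 / 0.8300² = 9.272×10^5 N

P_cr ≈ 927 kN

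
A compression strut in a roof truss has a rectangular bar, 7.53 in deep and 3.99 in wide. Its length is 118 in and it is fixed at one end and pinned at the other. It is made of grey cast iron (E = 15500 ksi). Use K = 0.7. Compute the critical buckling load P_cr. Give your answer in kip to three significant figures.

P_cr ≈ 894 kip

Buckling occurs about the weak axis: I_min = h·b³/12 with b = 3.99 in (the shorter side).
I_min = 7.53×3.99³/12 = 39.86 in⁴
Effective length L_e = K·L = 0.7 × 118 = 82.60 in
P_cr = π²EI / L_e² = π² × 15500×10³ × 39.86 / 82.60² = 8.937×10^5 lb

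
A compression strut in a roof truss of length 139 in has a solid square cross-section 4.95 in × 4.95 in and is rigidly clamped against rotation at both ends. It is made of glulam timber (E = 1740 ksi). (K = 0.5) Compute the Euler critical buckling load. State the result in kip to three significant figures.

I = a⁴/12 = 4.95⁴/12 = 50.03 in⁴
Effective length L_e = K·L = 0.5 × 139 = 69.50 in
P_cr = π²EI / L_e² = π² × 1740×10³ × 50.03 / 69.50² = 1.779×10^5 lb

P_cr ≈ 178 kip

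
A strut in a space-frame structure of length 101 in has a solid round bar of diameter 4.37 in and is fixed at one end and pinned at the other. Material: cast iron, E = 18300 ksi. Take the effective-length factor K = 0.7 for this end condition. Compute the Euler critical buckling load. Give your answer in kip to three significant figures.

P_cr ≈ 647 kip

I = πd⁴/64 = π×4.37⁴/64 = 17.90 in⁴
Effective length L_e = K·L = 0.7 × 101 = 70.70 in
P_cr = π²EI / L_e² = π² × 18300×10³ × 17.90 / 70.70² = 6.469×10^5 lb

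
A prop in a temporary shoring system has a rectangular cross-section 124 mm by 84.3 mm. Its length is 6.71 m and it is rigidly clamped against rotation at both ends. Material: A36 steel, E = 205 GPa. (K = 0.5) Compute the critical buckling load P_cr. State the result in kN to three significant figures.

P_cr ≈ 1110 kN

Buckling occurs about the weak axis: I_min = h·b³/12 with b = 84.3 mm (the shorter side).
I_min = 124×84.3³/12 = 6.190×10^6 mm⁴
I = 6.190×10^6 mm⁴ = 6.190×10^-6 m⁴
Effective length L_e = K·L = 0.5 × 6.71 = 3.355 m
P_cr = π²EI / L_e² = π² × 205×10⁹ × 6.190×10^-6 / 3.355² = 1.113×10^6 N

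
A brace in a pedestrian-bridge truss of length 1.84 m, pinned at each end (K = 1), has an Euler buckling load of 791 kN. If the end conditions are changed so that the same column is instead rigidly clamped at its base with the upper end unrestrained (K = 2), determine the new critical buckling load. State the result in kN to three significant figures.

P_cr ∝ 1/K², so P_cr,new = P_cr,old × (K_old/K_new)² = 791 × (1/2)²
= 791 × 0.2500 = 198 kN

P_cr ≈ 198 kN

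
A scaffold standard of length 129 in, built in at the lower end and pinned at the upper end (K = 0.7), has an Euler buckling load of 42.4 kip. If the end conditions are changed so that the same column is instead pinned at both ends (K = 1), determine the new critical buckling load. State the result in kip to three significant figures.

P_cr ≈ 20.8 kip

P_cr ∝ 1/K², so P_cr,new = P_cr,old × (K_old/K_new)² = 42.4 × (0.7/1)²
= 42.4 × 0.4900 = 20.8 kip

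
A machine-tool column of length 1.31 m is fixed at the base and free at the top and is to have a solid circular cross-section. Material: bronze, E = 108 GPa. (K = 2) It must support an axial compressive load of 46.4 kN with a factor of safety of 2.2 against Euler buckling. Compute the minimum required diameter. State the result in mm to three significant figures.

d ≈ 60.5 mm

Required P_cr = n·P = 2.2 × 46.4 = 102.1 kN
L_e = K·L = 2 × 1.31 = 2.620 m
Required I = P_cr·L_e²/(π²E) = 1.021×10^5 × 2.620² / (π² × 1.08×10^11) = 6.574×10^-7 m⁴
I_req = 6.574×10^5 mm⁴
Solid circle: I = πd⁴/64  ⇒  d = (64I/π)^(1/4) = (64×6.574×10^5/π)^(1/4) = 60.5 mm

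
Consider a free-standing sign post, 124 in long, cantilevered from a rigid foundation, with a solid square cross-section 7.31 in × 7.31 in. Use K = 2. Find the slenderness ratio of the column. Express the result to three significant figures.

λ ≈ 118

I = a⁴/12 = 7.31⁴/12 = 238.0 in⁴
A = 53.44 in²;  r_min = √(I/A) = √(238.0/53.44) = 2.110 in
L_e = K·L = 2 × 124 = 248.0 in
λ = L_e / r_min = 248.00 / 2.110 = 118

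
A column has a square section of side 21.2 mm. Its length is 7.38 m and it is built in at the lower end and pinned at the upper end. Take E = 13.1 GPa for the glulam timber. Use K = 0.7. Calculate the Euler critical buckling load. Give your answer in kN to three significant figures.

P_cr ≈ 0.0816 kN

I = a⁴/12 = 21.2⁴/12 = 1.683×10^4 mm⁴
I = 1.683×10^4 mm⁴ = 1.683×10^-8 m⁴
Effective length L_e = K·L = 0.7 × 7.38 = 5.166 m
P_cr = π²EI / L_e² = π² × 13.1×10⁹ × 1.683×10^-8 / 5.166² = 81.55 N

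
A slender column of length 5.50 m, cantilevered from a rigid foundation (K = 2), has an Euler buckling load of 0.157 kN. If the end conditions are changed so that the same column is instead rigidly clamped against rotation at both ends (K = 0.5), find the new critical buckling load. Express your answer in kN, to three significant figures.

P_cr ∝ 1/K², so P_cr,new = P_cr,old × (K_old/K_new)² = 0.157 × (2/0.5)²
= 0.157 × 16.00 = 2.51 kN

P_cr ≈ 2.51 kN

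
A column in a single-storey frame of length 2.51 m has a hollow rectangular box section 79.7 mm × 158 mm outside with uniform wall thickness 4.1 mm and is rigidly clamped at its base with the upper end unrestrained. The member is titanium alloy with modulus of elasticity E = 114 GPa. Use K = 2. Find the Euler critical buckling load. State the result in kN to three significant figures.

Inner dimensions: h_i = 158 − 2×4.1 = 149.8 mm, b_i = 79.7 − 2×4.1 = 71.50 mm
Weak-axis I_min = (h_o·b_o³ − h_i·b_i³)/12 with b_o = 79.7, b_i = 71.50 mm (shorter outer/inner sides).
I_min = (158×79.7³ − 149.8×71.50³)/12 = 2.103×10^6 mm⁴
I = 2.103×10^6 mm⁴ = 2.103×10^-6 m⁴
Effective length L_e = K·L = 2 × 2.51 = 5.020 m
P_cr = π²EI / L_e² = π² × 114×10⁹ × 2.103×10^-6 / 5.020² = 9.388×10^4 N

P_cr ≈ 93.9 kN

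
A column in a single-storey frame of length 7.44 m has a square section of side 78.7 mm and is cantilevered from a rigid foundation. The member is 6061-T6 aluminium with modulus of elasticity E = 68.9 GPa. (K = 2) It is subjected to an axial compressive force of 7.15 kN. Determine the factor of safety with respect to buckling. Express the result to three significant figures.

I = a⁴/12 = 78.7⁴/12 = 3.197×10^6 mm⁴
I = 3.197×10^6 mm⁴ = 3.197×10^-6 m⁴
Effective length L_e = K·L = 2 × 7.44 = 14.88 m
P_cr = π²EI / L_e² = π² × 68.9×10⁹ × 3.197×10^-6 / 14.88² = 9.818×10^3 N
Factor of safety n = P_cr / P = 9.8182 / 7.15 = 1.37

n ≈ 1.37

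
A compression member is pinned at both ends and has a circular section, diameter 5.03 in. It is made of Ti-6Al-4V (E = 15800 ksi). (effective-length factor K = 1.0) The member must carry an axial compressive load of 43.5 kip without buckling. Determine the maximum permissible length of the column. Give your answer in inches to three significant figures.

L_max ≈ 336 in

I = πd⁴/64 = π×5.03⁴/64 = 31.42 in⁴
At the buckling limit P_cr = P = 4.350×10^4 lb
From P_cr = π²EI/(K·L)²:  L = (1/K)·√(π²EI/P_cr) = (1/1)·√(π²×1.58×10^7×31.42/4.350×10^4)
L = 336 in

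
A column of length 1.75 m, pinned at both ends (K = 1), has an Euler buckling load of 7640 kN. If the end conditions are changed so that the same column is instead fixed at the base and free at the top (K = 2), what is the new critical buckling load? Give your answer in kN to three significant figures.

P_cr ≈ 1910 kN

P_cr ∝ 1/K², so P_cr,new = P_cr,old × (K_old/K_new)² = 7640 × (1/2)²
= 7640 × 0.2500 = 1910 kN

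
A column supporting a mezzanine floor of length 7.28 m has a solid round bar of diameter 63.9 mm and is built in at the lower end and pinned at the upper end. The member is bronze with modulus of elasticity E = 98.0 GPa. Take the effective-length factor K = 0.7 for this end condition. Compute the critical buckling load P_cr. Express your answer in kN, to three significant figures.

I = πd⁴/64 = π×63.9⁴/64 = 8.184×10^5 mm⁴
I = 8.184×10^5 mm⁴ = 8.184×10^-7 m⁴
Effective length L_e = K·L = 0.7 × 7.28 = 5.096 m
P_cr = π²EI / L_e² = π² × 98.0×10⁹ × 8.184×10^-7 / 5.096² = 3.048×10^4 N

P_cr ≈ 30.5 kN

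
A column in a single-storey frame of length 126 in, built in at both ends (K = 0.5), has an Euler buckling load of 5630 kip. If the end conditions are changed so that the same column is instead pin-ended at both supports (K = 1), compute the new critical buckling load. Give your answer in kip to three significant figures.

P_cr ≈ 1410 kip

P_cr ∝ 1/K², so P_cr,new = P_cr,old × (K_old/K_new)² = 5630 × (0.5/1)²
= 5630 × 0.2500 = 1410 kip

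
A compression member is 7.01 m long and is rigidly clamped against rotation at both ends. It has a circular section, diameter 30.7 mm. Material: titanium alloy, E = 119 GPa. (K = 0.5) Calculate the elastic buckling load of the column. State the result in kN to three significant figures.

I = πd⁴/64 = π×30.7⁴/64 = 4.360×10^4 mm⁴
I = 4.360×10^4 mm⁴ = 4.360×10^-8 m⁴
Effective length L_e = K·L = 0.5 × 7.01 = 3.505 m
P_cr = π²EI / L_e² = π² × 119×10⁹ × 4.360×10^-8 / 3.505² = 4.169×10^3 N

P_cr ≈ 4.17 kN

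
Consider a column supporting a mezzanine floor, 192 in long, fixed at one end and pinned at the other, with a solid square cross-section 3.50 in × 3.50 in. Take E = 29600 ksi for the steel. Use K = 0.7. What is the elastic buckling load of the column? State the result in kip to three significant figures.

I = a⁴/12 = 3.50⁴/12 = 12.51 in⁴
Effective length L_e = K·L = 0.7 × 192 = 134.4 in
P_cr = π²EI / L_e² = π² × 29600×10³ × 12.51 / 134.4² = 2.022×10^5 lb

P_cr ≈ 202 kip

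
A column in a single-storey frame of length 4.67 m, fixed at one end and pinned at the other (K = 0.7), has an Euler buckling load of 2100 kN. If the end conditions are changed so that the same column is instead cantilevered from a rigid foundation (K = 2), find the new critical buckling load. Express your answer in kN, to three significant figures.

P_cr ∝ 1/K², so P_cr,new = P_cr,old × (K_old/K_new)² = 2100 × (0.7/2)²
= 2100 × 0.1225 = 257 kN

P_cr ≈ 257 kN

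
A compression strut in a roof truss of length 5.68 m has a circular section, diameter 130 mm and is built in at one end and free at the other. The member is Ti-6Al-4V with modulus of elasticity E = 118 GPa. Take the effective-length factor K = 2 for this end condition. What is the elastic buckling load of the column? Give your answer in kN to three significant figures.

P_cr ≈ 127 kN

I = πd⁴/64 = π×130⁴/64 = 1.402×10^7 mm⁴
I = 1.402×10^7 mm⁴ = 1.402×10^-5 m⁴
Effective length L_e = K·L = 2 × 5.68 = 11.36 m
P_cr = π²EI / L_e² = π² × 118×10⁹ × 1.402×10^-5 / 11.36² = 1.265×10^5 N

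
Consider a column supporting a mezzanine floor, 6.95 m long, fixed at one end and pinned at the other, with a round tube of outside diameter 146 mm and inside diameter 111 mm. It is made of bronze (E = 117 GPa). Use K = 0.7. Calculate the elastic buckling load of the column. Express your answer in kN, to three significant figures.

d_o = 146 mm, d_i = 111 mm
I = π(d_o⁴ − d_i⁴)/64 = π(146⁴ − 111.0⁴)/64 = 1.485×10^7 mm⁴
I = 1.485×10^7 mm⁴ = 1.485×10^-5 m⁴
Effective length L_e = K·L = 0.7 × 6.95 = 4.865 m
P_cr = π²EI / L_e² = π² × 117×10⁹ × 1.485×10^-5 / 4.865² = 7.246×10^5 N

P_cr ≈ 725 kN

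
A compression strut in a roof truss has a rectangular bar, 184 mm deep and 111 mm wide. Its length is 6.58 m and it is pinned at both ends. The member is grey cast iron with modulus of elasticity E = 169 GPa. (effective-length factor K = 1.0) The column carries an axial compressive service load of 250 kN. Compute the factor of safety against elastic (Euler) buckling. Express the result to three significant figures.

n ≈ 3.23

Buckling occurs about the weak axis: I_min = h·b³/12 with b = 111 mm (the shorter side).
I_min = 184×111³/12 = 2.097×10^7 mm⁴
I = 2.097×10^7 mm⁴ = 2.097×10^-5 m⁴
Effective length L_e = K·L = 1 × 6.58 = 6.580 m
P_cr = π²EI / L_e² = π² × 169×10⁹ × 2.097×10^-5 / 6.580² = 8.079×10^5 N
Factor of safety n = P_cr / P = 807.87 / 250 = 3.23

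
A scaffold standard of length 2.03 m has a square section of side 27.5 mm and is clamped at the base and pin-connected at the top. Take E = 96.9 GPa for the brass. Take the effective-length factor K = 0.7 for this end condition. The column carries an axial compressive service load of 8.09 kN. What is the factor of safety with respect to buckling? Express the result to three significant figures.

n ≈ 2.79

I = a⁴/12 = 27.5⁴/12 = 4.766×10^4 mm⁴
I = 4.766×10^4 mm⁴ = 4.766×10^-8 m⁴
Effective length L_e = K·L = 0.7 × 2.03 = 1.421 m
P_cr = π²EI / L_e² = π² × 96.9×10⁹ × 4.766×10^-8 / 1.421² = 2.257×10^4 N
Factor of safety n = P_cr / P = 22.573 / 8.09 = 2.79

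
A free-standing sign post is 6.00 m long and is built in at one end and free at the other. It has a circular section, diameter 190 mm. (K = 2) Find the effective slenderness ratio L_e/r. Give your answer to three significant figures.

I = πd⁴/64 = π×190⁴/64 = 6.397×10^7 mm⁴
A = 2.835×10^4 mm²;  r_min = √(I/A) = √(6.397×10^7/2.835×10^4) = 47.50 mm
L_e = K·L = 2 × 6.00 m = 12.00 m = 12000 mm
λ = L_e / r_min = 12000 / 47.50 = 253

λ ≈ 253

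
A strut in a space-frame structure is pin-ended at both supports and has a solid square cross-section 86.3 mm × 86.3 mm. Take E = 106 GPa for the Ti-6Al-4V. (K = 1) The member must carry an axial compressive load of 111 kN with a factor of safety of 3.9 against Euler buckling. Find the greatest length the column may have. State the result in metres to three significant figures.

I = a⁴/12 = 86.3⁴/12 = 4.622×10^6 mm⁴
I = 4.622×10^-6 m⁴
Required critical load P_cr = n·P = 3.9 × 111 = 432.9 kN = 4.329×10^5 N
From P_cr = π²EI/(K·L)²:  L = (1/K)·√(π²EI/P_cr) = (1/1)·√(π²×1.06×10^11×4.622×10^-6/4.329×10^5)
L = 3.34 m

L_max ≈ 3.34 m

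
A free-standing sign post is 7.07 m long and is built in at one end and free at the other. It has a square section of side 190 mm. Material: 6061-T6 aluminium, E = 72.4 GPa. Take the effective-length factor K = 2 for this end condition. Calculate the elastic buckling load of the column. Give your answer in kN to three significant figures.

P_cr ≈ 388 kN

I = a⁴/12 = 190⁴/12 = 1.086×10^8 mm⁴
I = 1.086×10^8 mm⁴ = 1.086×10^-4 m⁴
Effective length L_e = K·L = 2 × 7.07 = 14.14 m
P_cr = π²EI / L_e² = π² × 72.4×10⁹ × 1.086×10^-4 / 14.14² = 3.881×10^5 N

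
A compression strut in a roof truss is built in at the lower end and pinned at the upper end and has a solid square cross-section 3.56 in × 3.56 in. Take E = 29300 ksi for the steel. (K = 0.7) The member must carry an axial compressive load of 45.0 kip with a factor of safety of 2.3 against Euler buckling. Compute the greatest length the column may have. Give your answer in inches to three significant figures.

L_max ≈ 276 in

I = a⁴/12 = 3.56⁴/12 = 13.39 in⁴
Required critical load P_cr = n·P = 2.3 × 45.0 = 103.5 kip = 1.035×10^5 lb
From P_cr = π²EI/(K·L)²:  L = (1/K)·√(π²EI/P_cr) = (1/0.7)·√(π²×2.93×10^7×13.39/1.035×10^5)
L = 276 in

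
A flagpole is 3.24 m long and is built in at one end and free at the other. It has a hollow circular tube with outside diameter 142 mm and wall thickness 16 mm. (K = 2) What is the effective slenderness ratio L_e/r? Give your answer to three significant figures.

Inner diameter d_i = 142 − 2×16 = 110.0 mm
I = π(d_o⁴ − d_i⁴)/64 = π(142⁴ − 110.0⁴)/64 = 1.277×10^7 mm⁴
A = 6.333×10^3 mm²;  r_min = √(I/A) = √(1.277×10^7/6.333×10^3) = 44.91 mm
L_e = K·L = 2 × 3.24 m = 6.480 m = 6480.0 mm
λ = L_e / r_min = 6480.0 / 44.91 = 144

λ ≈ 144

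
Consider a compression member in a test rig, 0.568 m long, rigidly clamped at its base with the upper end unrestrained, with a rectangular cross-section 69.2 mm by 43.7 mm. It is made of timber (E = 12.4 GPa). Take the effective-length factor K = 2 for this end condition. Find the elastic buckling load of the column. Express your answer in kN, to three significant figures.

P_cr ≈ 45.6 kN

Buckling occurs about the weak axis: I_min = h·b³/12 with b = 43.7 mm (the shorter side).
I_min = 69.2×43.7³/12 = 4.812×10^5 mm⁴
I = 4.812×10^5 mm⁴ = 4.812×10^-7 m⁴
Effective length L_e = K·L = 2 × 0.568 = 1.136 m
P_cr = π²EI / L_e² = π² × 12.4×10⁹ × 4.812×10^-7 / 1.136² = 4.564×10^4 N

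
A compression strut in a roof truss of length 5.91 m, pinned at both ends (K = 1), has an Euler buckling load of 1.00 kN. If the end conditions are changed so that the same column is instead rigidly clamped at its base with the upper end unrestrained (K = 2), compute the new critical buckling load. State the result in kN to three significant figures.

P_cr ≈ 0.250 kN

P_cr ∝ 1/K², so P_cr,new = P_cr,old × (K_old/K_new)² = 1.00 × (1/2)²
= 1.00 × 0.2500 = 0.250 kN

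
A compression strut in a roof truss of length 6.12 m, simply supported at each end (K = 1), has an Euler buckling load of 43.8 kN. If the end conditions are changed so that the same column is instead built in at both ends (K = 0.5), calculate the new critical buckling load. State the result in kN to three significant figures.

P_cr ∝ 1/K², so P_cr,new = P_cr,old × (K_old/K_new)² = 43.8 × (1/0.5)²
= 43.8 × 4.000 = 175 kN

P_cr ≈ 175 kN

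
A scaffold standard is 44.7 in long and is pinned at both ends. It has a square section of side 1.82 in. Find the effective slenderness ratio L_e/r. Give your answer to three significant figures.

λ ≈ 85.1

For a square r = a/√12 = 1.82/√12 = 0.5254 in
L_e = K·L = 1 × 44.7 = 44.70 in
λ = L_e / r_min = 44.700 / 0.5254 = 85.1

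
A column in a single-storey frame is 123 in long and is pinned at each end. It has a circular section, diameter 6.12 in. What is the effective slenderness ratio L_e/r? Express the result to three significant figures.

I = πd⁴/64 = π×6.12⁴/64 = 68.86 in⁴
A = 29.42 in²;  r_min = √(I/A) = √(68.86/29.42) = 1.530 in
L_e = K·L = 1 × 123 = 123.0 in
λ = L_e / r_min = 123.00 / 1.530 = 80.4

λ ≈ 80.4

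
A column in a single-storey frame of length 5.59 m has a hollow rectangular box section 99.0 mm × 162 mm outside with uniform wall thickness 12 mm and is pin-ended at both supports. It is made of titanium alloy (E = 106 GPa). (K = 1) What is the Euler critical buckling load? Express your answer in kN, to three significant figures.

Inner dimensions: h_i = 162 − 2×12 = 138.0 mm, b_i = 99.0 − 2×12 = 75.00 mm
Weak-axis I_min = (h_o·b_o³ − h_i·b_i³)/12 with b_o = 99.0, b_i = 75.00 mm (shorter outer/inner sides).
I_min = (162×99.0³ − 138.0×75.00³)/12 = 8.247×10^6 mm⁴
I = 8.247×10^6 mm⁴ = 8.247×10^-6 m⁴
Effective length L_e = K·L = 1 × 5.59 = 5.590 m
P_cr = π²EI / L_e² = π² × 106×10⁹ × 8.247×10^-6 / 5.590² = 2.761×10^5 N

P_cr ≈ 276 kN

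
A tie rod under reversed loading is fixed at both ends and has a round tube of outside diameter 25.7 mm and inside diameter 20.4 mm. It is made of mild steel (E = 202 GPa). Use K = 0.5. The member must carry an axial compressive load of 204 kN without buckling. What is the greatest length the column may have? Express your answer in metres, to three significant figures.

d_o = 25.7 mm, d_i = 20.4 mm
I = π(d_o⁴ − d_i⁴)/64 = π(25.7⁴ − 20.40⁴)/64 = 1.291×10^4 mm⁴
I = 1.291×10^-8 m⁴
At the buckling limit P_cr = P = 2.040×10^5 N
From P_cr = π²EI/(K·L)²:  L = (1/K)·√(π²EI/P_cr) = (1/0.5)·√(π²×2.02×10^11×1.291×10^-8/2.040×10^5)
L = 0.710 m

L_max ≈ 0.710 m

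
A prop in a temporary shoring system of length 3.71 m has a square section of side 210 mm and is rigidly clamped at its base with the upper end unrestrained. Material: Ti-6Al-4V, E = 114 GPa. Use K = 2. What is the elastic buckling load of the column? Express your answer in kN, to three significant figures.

P_cr ≈ 3310 kN

I = a⁴/12 = 210⁴/12 = 1.621×10^8 mm⁴
I = 1.621×10^8 mm⁴ = 1.621×10^-4 m⁴
Effective length L_e = K·L = 2 × 3.71 = 7.420 m
P_cr = π²EI / L_e² = π² × 114×10⁹ × 1.621×10^-4 / 7.420² = 3.312×10^6 N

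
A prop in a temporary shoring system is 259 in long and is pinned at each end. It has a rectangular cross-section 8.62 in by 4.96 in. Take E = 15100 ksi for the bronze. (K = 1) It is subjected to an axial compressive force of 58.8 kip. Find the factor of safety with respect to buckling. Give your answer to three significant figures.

n ≈ 3.31

Buckling occurs about the weak axis: I_min = h·b³/12 with b = 4.96 in (the shorter side).
I_min = 8.62×4.96³/12 = 87.65 in⁴
Effective length L_e = K·L = 1 × 259 = 259.0 in
P_cr = π²EI / L_e² = π² × 15100×10³ × 87.65 / 259.0² = 1.947×10^5 lb
Factor of safety n = P_cr / P = 194.74 / 58.8 = 3.31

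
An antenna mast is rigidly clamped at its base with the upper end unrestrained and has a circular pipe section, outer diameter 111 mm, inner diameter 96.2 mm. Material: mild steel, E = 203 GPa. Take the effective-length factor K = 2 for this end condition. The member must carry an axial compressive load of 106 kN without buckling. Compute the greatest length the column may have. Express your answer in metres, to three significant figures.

d_o = 111 mm, d_i = 96.2 mm
I = π(d_o⁴ − d_i⁴)/64 = π(111⁴ − 96.20⁴)/64 = 3.248×10^6 mm⁴
I = 3.248×10^-6 m⁴
At the buckling limit P_cr = P = 1.060×10^5 N
From P_cr = π²EI/(K·L)²:  L = (1/K)·√(π²EI/P_cr) = (1/2)·√(π²×2.03×10^11×3.248×10^-6/1.060×10^5)
L = 3.92 m

L_max ≈ 3.92 m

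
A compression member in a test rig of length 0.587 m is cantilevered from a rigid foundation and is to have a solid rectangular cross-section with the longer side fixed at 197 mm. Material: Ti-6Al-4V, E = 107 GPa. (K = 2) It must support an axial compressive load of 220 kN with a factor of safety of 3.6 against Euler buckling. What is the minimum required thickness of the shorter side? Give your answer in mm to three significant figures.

Required P_cr = n·P = 3.6 × 220 = 792.0 kN
L_e = K·L = 2 × 0.587 = 1.174 m
Required I = P_cr·L_e²/(π²E) = 7.920×10^5 × 1.174² / (π² × 1.07×10^11) = 1.034×10^-6 m⁴
I_req = 1.034×10^6 mm⁴
Rectangle, weak axis: I_min = h·b³/12 with h = 197 mm fixed  ⇒  b = (12I/h)^(1/3) = 39.8 mm

b ≈ 39.8 mm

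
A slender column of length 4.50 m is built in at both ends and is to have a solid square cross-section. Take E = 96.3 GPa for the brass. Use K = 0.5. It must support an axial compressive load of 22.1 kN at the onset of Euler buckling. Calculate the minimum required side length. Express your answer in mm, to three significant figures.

L_e = K·L = 0.5 × 4.50 = 2.250 m
Required I = P_cr·L_e²/(π²E) = 2.210×10^4 × 2.250² / (π² × 9.63×10^10) = 1.177×10^-7 m⁴
I_req = 1.177×10^5 mm⁴
Solid square: I = a⁴/12  ⇒  a = (12I)^(1/4) = (12×1.177×10^5)^(1/4) = 34.5 mm

a ≈ 34.5 mm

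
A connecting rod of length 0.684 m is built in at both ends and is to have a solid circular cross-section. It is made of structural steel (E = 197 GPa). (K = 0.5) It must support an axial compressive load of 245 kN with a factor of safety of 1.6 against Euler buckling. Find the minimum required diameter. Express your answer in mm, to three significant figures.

Required P_cr = n·P = 1.6 × 245 = 392.0 kN
L_e = K·L = 0.5 × 0.684 = 0.3420 m
Required I = P_cr·L_e²/(π²E) = 3.920×10^5 × 0.3420² / (π² × 1.97×10^11) = 2.358×10^-8 m⁴
I_req = 2.358×10^4 mm⁴
Solid circle: I = πd⁴/64  ⇒  d = (64I/π)^(1/4) = (64×2.358×10^4/π)^(1/4) = 26.3 mm

d ≈ 26.3 mm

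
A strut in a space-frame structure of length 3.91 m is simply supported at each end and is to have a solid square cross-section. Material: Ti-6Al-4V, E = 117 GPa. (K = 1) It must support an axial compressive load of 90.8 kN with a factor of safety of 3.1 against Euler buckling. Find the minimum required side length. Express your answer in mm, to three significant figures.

a ≈ 81.8 mm

Required P_cr = n·P = 3.1 × 90.8 = 281.5 kN
L_e = K·L = 1 × 3.91 = 3.910 m
Required I = P_cr·L_e²/(π²E) = 2.815×10^5 × 3.910² / (π² × 1.17×10^11) = 3.727×10^-6 m⁴
I_req = 3.727×10^6 mm⁴
Solid square: I = a⁴/12  ⇒  a = (12I)^(1/4) = (12×3.727×10^6)^(1/4) = 81.8 mm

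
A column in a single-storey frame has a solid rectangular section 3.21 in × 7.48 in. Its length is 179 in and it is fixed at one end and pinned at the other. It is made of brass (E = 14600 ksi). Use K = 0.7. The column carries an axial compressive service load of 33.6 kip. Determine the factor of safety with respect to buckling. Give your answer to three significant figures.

Buckling occurs about the weak axis: I_min = h·b³/12 with b = 3.21 in (the shorter side).
I_min = 7.48×3.21³/12 = 20.62 in⁴
Effective length L_e = K·L = 0.7 × 179 = 125.3 in
P_cr = π²EI / L_e² = π² × 14600×10³ × 20.62 / 125.3² = 1.892×10^5 lb
Factor of safety n = P_cr / P = 189.23 / 33.6 = 5.63

n ≈ 5.63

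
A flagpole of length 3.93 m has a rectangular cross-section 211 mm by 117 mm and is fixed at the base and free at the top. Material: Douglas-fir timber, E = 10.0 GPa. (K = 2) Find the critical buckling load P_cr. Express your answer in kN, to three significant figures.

Buckling occurs about the weak axis: I_min = h·b³/12 with b = 117 mm (the shorter side).
I_min = 211×117³/12 = 2.816×10^7 mm⁴
I = 2.816×10^7 mm⁴ = 2.816×10^-5 m⁴
Effective length L_e = K·L = 2 × 3.93 = 7.860 m
P_cr = π²EI / L_e² = π² × 10.0×10⁹ × 2.816×10^-5 / 7.860² = 4.499×10^4 N

P_cr ≈ 45.0 kN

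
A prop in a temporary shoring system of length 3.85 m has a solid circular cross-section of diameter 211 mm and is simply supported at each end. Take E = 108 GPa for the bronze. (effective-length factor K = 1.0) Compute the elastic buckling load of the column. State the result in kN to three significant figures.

I = πd⁴/64 = π×211⁴/64 = 9.730×10^7 mm⁴
I = 9.730×10^7 mm⁴ = 9.730×10^-5 m⁴
Effective length L_e = K·L = 1 × 3.85 = 3.850 m
P_cr = π²EI / L_e² = π² × 108×10⁹ × 9.730×10^-5 / 3.850² = 6.997×10^6 N

P_cr ≈ 7000 kN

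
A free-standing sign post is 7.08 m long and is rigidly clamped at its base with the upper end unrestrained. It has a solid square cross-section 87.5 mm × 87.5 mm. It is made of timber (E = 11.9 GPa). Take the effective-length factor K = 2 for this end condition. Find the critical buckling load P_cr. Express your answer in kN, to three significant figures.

P_cr ≈ 2.86 kN

I = a⁴/12 = 87.5⁴/12 = 4.885×10^6 mm⁴
I = 4.885×10^6 mm⁴ = 4.885×10^-6 m⁴
Effective length L_e = K·L = 2 × 7.08 = 14.16 m
P_cr = π²EI / L_e² = π² × 11.9×10⁹ × 4.885×10^-6 / 14.16² = 2.861×10^3 N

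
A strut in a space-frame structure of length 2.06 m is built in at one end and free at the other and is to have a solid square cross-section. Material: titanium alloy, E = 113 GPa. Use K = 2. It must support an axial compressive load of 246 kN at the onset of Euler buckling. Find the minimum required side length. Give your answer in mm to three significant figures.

L_e = K·L = 2 × 2.06 = 4.120 m
Required I = P_cr·L_e²/(π²E) = 2.460×10^5 × 4.120² / (π² × 1.13×10^11) = 3.744×10^-6 m⁴
I_req = 3.744×10^6 mm⁴
Solid square: I = a⁴/12  ⇒  a = (12I)^(1/4) = (12×3.744×10^6)^(1/4) = 81.9 mm

a ≈ 81.9 mm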